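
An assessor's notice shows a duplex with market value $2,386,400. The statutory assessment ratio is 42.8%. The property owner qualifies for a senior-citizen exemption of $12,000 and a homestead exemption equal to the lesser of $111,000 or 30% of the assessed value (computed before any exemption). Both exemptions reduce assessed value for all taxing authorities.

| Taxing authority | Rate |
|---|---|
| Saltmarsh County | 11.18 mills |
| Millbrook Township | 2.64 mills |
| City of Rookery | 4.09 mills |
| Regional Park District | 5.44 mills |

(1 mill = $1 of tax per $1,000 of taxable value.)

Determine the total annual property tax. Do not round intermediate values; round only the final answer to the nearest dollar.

$20,977

Assessed value = $2,386,400 × 0.428 = $1,021,379.2
Homestead exemption = min($111,000, 30% × $1,021,379.2) = min($111,000, $306,413.76) = $111,000 (dollar cap binds)
Taxable value = $1,021,379.2 − $12,000 − $111,000 = $898,379.2
Saltmarsh County: $898,379.2 × 0.01118 = $10,043.879456
Millbrook Township: $898,379.2 × 0.00264 = $2,371.721088
City of Rookery: $898,379.2 × 0.00409 = $3,674.370928
Regional Park District: $898,379.2 × 0.00544 = $4,887.182848
Total = $20,977.15432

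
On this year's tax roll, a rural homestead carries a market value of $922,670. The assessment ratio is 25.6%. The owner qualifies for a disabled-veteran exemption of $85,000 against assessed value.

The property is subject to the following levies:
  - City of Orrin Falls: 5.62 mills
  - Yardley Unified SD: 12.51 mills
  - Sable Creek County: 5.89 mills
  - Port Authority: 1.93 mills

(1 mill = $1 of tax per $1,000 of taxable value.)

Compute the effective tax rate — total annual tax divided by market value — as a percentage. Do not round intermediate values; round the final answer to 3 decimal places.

Assessed value = $922,670 × 0.256 = $236,203.52
Taxable value = $236,203.52 − $85,000 = $151,203.52
City of Orrin Falls: $151,203.52 × 0.00562 = $849.7637824
Yardley Unified SD: $151,203.52 × 0.01251 = $1,891.5560352
Sable Creek County: $151,203.52 × 0.00589 = $890.5887328
Port Authority: $151,203.52 × 0.00193 = $291.8227936
Total tax = $3,923.731344
Effective rate = $3,923.731344 ÷ $922,670 = 0.425% of market value

0.425%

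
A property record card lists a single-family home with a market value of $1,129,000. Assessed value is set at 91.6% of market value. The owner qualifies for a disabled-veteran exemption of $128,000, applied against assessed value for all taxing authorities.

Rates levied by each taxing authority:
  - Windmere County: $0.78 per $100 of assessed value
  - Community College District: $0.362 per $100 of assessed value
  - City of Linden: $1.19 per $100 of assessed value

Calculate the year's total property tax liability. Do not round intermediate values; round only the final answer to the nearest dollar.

$21,132

Assessed value = $1,129,000 × 0.916 = $1,034,164
Taxable value = $1,034,164 − $128,000 = $906,164
Windmere County: $906,164 × 0.0078 = $7,068.0792
Community College District: $906,164 × 0.00362 = $3,280.31368
City of Linden: $906,164 × 0.0119 = $10,783.3516
Total = $7,068.0792 + $3,280.31368 + $10,783.3516 = $21,131.74448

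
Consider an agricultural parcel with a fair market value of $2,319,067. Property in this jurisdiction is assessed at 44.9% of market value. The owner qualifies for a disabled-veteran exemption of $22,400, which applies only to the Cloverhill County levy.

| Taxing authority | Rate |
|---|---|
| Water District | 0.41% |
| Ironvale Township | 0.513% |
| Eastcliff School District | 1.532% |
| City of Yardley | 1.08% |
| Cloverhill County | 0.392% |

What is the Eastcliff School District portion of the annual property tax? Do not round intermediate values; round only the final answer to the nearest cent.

Assessed value = $2,319,067 × 0.449 = $1,041,261.083
Eastcliff School District taxable value = $1,041,261.083 (exemption does not apply)
Eastcliff School District levy = $1,041,261.083 × 0.01532 = $15,952.11979156

$15,952.12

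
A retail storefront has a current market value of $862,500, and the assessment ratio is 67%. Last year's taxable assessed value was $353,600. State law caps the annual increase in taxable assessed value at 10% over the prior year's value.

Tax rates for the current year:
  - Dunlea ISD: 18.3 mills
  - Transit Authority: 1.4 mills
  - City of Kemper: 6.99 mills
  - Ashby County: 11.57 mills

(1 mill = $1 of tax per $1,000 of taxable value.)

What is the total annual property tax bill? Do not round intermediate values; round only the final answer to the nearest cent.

$14,881.61

Uncapped assessed value = $862,500 × 0.67 = $577,875
Cap limit = $353,600 × 1.1 = $388,960
Taxable assessed value = min($577,875, $388,960) = $388,960 (cap binds)
Dunlea ISD: $388,960 × 0.0183 = $7,117.968
Transit Authority: $388,960 × 0.0014 = $544.544
City of Kemper: $388,960 × 0.00699 = $2,718.8304
Ashby County: $388,960 × 0.01157 = $4,500.2672
Total = $14,881.6096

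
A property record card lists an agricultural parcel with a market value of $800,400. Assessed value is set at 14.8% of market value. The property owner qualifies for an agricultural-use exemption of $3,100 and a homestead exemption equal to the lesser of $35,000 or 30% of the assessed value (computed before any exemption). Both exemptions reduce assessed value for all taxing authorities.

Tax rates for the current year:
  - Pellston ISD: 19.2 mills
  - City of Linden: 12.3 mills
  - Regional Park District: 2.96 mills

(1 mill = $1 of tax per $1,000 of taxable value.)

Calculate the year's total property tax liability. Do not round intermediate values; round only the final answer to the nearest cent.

Assessed value = $800,400 × 0.148 = $118,459.2
Homestead exemption = min($35,000, 30% × $118,459.2) = min($35,000, $35,537.76) = $35,000 (dollar cap binds)
Taxable value = $118,459.2 − $3,100 − $35,000 = $80,359.2
Pellston ISD: $80,359.2 × 0.0192 = $1,542.89664
City of Linden: $80,359.2 × 0.0123 = $988.41816
Regional Park District: $80,359.2 × 0.00296 = $237.863232
Total = $2,769.178032

$2,769.18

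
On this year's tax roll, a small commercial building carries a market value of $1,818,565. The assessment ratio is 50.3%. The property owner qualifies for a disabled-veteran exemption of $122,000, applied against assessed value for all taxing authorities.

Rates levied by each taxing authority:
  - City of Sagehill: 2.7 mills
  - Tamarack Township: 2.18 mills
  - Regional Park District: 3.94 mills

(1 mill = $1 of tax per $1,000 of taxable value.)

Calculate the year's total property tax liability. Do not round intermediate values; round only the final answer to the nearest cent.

$6,991.95

Assessed value = $1,818,565 × 0.503 = $914,738.195
Taxable value = $914,738.195 − $122,000 = $792,738.195
City of Sagehill: $792,738.195 × 0.0027 = $2,140.3931265
Tamarack Township: $792,738.195 × 0.00218 = $1,728.1692651
Regional Park District: $792,738.195 × 0.00394 = $3,123.3884883
Total = $2,140.3931265 + $1,728.1692651 + $3,123.3884883 = $6,991.9508799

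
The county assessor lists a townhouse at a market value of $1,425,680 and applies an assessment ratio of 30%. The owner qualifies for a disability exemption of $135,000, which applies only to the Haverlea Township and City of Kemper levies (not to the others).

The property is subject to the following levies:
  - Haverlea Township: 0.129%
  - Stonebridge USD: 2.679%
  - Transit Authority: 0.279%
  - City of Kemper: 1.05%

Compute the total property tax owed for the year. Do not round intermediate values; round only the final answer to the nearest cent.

$16,102.46

Assessed value = $1,425,680 × 0.3 = $427,704
Haverlea Township: ($427,704 − $135,000) × 0.00129 = $292,704 × 0.00129 = $377.58816
Stonebridge USD: $427,704 × 0.02679 = $11,458.19016
Transit Authority: $427,704 × 0.00279 = $1,193.29416
City of Kemper: ($427,704 − $135,000) × 0.0105 = $292,704 × 0.0105 = $3,073.392
Total = $16,102.46448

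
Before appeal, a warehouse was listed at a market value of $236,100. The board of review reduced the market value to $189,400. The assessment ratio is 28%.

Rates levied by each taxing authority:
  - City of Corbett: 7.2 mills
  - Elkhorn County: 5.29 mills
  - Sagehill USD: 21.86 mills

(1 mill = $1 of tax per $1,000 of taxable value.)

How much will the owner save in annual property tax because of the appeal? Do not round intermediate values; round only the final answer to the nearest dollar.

$449

Old assessed value = $236,100 × 0.28 = $66,108
New assessed value = $189,400 × 0.28 = $53,032
Combined rate = 0.0072 + 0.00529 + 0.02186 = 0.03435
Old tax = $66,108 × 0.03435 = $2,270.8098
New tax = $53,032 × 0.03435 = $1,821.6492
Reduction = $2,270.8098 − $1,821.6492 = $449.1606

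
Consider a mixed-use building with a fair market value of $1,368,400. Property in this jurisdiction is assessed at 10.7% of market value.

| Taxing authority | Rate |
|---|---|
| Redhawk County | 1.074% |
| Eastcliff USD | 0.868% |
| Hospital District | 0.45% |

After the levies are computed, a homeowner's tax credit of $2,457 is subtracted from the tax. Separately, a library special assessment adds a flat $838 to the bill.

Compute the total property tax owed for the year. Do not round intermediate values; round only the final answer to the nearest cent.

$1,883.34

Assessed value = $1,368,400 × 0.107 = $146,418.8
Redhawk County: $146,418.8 × 0.01074 = $1,572.537912
Eastcliff USD: $146,418.8 × 0.00868 = $1,270.915184
Hospital District: $146,418.8 × 0.0045 = $658.8846
Levies subtotal = $3,502.337696
After credit = $3,502.337696 − $2,457 = $1,045.337696
Total = $1,045.337696 + $838 = $1,883.337696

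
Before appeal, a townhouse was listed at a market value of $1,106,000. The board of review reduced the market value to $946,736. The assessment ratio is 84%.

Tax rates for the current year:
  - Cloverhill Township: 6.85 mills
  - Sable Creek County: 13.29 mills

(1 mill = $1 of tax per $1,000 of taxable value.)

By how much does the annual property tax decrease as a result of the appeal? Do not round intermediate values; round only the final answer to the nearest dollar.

Old assessed value = $1,106,000 × 0.84 = $929,040
New assessed value = $946,736 × 0.84 = $795,258.24
Combined rate = 0.00685 + 0.01329 = 0.02014
Old tax = $929,040 × 0.02014 = $18,710.8656
New tax = $795,258.24 × 0.02014 = $16,016.5009536
Reduction = $18,710.8656 − $16,016.5009536 = $2,694.3646464

$2,694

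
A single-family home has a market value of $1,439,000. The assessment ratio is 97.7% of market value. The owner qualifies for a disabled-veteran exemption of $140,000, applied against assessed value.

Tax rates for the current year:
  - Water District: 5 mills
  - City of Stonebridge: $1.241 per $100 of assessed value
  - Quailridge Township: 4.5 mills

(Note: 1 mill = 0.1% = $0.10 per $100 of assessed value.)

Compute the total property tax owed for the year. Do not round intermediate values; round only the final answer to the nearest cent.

Assessed value = $1,439,000 × 0.977 = $1,405,903
Taxable value = $1,405,903 − $140,000 = $1,265,903
Water District: $1,265,903 × 0.005 = $6,329.515
City of Stonebridge: $1,265,903 × 0.01241 = $15,709.85623
Quailridge Township: $1,265,903 × 0.0045 = $5,696.5635
Total = $27,735.93473

$27,735.93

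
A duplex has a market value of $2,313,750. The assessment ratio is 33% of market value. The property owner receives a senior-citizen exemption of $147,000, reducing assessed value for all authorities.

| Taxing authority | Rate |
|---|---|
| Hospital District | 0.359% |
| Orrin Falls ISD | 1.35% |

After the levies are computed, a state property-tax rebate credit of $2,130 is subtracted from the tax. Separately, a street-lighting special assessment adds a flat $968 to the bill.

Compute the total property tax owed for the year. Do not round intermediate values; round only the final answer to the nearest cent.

Assessed value = $2,313,750 × 0.33 = $763,537.5
Taxable value = $763,537.5 − $147,000 = $616,537.5
Hospital District: $616,537.5 × 0.00359 = $2,213.369625
Orrin Falls ISD: $616,537.5 × 0.0135 = $8,323.25625
Levies subtotal = $10,536.625875
After credit = $10,536.625875 − $2,130 = $8,406.625875
Total = $8,406.625875 + $968 = $9,374.625875

$9,374.63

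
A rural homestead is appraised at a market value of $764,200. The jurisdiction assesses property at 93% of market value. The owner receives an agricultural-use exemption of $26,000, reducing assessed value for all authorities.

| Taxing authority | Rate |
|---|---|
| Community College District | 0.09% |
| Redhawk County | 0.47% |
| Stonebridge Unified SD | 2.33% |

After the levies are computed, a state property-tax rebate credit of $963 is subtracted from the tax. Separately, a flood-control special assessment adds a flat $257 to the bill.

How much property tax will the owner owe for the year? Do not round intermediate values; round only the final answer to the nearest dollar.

$19,082

Assessed value = $764,200 × 0.93 = $710,706
Taxable value = $710,706 − $26,000 = $684,706
Community College District: $684,706 × 0.0009 = $616.2354
Redhawk County: $684,706 × 0.0047 = $3,218.1182
Stonebridge Unified SD: $684,706 × 0.0233 = $15,953.6498
Levies subtotal = $19,788.0034
After credit = $19,788.0034 − $963 = $18,825.0034
Total = $18,825.0034 + $257 = $19,082.0034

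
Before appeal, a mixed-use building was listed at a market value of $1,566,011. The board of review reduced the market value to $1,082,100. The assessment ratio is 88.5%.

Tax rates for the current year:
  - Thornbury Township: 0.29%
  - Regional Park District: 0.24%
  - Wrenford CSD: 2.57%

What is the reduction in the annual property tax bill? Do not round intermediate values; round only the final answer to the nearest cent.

$13,276.10

Old assessed value = $1,566,011 × 0.885 = $1,385,919.735
New assessed value = $1,082,100 × 0.885 = $957,658.5
Combined rate = 0.0029 + 0.0024 + 0.0257 = 0.031
Old tax = $1,385,919.735 × 0.031 = $42,963.511785
New tax = $957,658.5 × 0.031 = $29,687.4135
Reduction = $42,963.511785 − $29,687.4135 = $13,276.098285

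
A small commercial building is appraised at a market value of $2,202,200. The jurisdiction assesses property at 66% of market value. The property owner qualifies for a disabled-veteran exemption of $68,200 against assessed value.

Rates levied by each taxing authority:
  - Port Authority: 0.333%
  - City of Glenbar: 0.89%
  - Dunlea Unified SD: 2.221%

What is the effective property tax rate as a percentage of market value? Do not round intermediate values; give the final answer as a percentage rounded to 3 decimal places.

2.166%

Assessed value = $2,202,200 × 0.66 = $1,453,452
Taxable value = $1,453,452 − $68,200 = $1,385,252
Port Authority: $1,385,252 × 0.00333 = $4,612.88916
City of Glenbar: $1,385,252 × 0.0089 = $12,328.7428
Dunlea Unified SD: $1,385,252 × 0.02221 = $30,766.44692
Total tax = $47,708.07888
Effective rate = $47,708.07888 ÷ $2,202,200 = 2.166% of market value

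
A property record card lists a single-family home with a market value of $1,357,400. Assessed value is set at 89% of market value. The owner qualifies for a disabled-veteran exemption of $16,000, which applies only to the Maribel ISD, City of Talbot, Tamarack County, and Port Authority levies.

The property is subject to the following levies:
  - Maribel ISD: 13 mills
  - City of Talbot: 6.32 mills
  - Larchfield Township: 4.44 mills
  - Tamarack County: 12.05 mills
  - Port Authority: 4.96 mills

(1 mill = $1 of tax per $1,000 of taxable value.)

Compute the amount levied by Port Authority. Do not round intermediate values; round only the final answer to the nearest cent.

Assessed value = $1,357,400 × 0.89 = $1,208,086
Port Authority taxable value = $1,208,086 − $16,000 = $1,192,086
Port Authority levy = $1,192,086 × 0.00496 = $5,912.74656

$5,912.75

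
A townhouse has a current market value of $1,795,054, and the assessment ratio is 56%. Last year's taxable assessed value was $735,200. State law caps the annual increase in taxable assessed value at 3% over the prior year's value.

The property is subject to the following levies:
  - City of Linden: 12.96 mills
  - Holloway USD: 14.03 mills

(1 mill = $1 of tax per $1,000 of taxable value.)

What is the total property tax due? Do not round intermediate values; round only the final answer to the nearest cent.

$20,438.34

Uncapped assessed value = $1,795,054 × 0.56 = $1,005,230.24
Cap limit = $735,200 × 1.03 = $757,256
Taxable assessed value = min($1,005,230.24, $757,256) = $757,256 (cap binds)
City of Linden: $757,256 × 0.01296 = $9,814.03776
Holloway USD: $757,256 × 0.01403 = $10,624.30168
Total = $20,438.33944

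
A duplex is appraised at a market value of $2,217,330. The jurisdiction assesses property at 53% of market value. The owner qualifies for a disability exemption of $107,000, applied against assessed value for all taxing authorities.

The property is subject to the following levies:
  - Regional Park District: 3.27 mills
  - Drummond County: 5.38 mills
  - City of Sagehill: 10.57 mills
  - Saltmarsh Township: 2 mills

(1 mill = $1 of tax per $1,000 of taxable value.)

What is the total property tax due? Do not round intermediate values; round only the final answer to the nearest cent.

$22,666.88

Assessed value = $2,217,330 × 0.53 = $1,175,184.9
Taxable value = $1,175,184.9 − $107,000 = $1,068,184.9
Regional Park District: $1,068,184.9 × 0.00327 = $3,492.964623
Drummond County: $1,068,184.9 × 0.00538 = $5,746.834762
City of Sagehill: $1,068,184.9 × 0.01057 = $11,290.714393
Saltmarsh Township: $1,068,184.9 × 0.002 = $2,136.3698
Total = $3,492.964623 + $5,746.834762 + $11,290.714393 + $2,136.3698 = $22,666.883578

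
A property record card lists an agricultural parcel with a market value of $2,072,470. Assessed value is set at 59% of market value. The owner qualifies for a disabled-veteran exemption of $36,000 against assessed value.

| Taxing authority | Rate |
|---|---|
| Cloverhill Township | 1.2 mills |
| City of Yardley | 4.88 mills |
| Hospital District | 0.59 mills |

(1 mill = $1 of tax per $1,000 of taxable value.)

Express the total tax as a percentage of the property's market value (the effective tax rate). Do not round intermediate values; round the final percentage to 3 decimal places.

Assessed value = $2,072,470 × 0.59 = $1,222,757.3
Taxable value = $1,222,757.3 − $36,000 = $1,186,757.3
Cloverhill Township: $1,186,757.3 × 0.0012 = $1,424.10876
City of Yardley: $1,186,757.3 × 0.00488 = $5,791.375624
Hospital District: $1,186,757.3 × 0.00059 = $700.186807
Total tax = $7,915.671191
Effective rate = $7,915.671191 ÷ $2,072,470 = 0.382% of market value

0.382%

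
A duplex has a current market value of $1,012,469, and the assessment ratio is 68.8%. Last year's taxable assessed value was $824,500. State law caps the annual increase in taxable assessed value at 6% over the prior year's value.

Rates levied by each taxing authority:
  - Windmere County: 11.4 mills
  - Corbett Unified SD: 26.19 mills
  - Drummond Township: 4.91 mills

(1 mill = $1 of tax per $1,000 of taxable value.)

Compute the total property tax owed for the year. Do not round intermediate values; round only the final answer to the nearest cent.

Uncapped assessed value = $1,012,469 × 0.688 = $696,578.672
Cap limit = $824,500 × 1.06 = $873,970
Taxable assessed value = min($696,578.672, $873,970) = $696,578.672 (cap does not bind)
Windmere County: $696,578.672 × 0.0114 = $7,940.9968608
Corbett Unified SD: $696,578.672 × 0.02619 = $18,243.39541968
Drummond Township: $696,578.672 × 0.00491 = $3,420.20127952
Total = $29,604.59356

$29,604.59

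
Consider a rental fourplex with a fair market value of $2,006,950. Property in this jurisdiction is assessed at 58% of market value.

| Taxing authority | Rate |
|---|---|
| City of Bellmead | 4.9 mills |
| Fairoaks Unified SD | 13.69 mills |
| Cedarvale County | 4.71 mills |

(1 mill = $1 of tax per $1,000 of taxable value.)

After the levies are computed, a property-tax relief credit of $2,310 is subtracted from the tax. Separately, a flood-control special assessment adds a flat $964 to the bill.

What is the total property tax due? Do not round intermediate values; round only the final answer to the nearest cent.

Assessed value = $2,006,950 × 0.58 = $1,164,031
City of Bellmead: $1,164,031 × 0.0049 = $5,703.7519
Fairoaks Unified SD: $1,164,031 × 0.01369 = $15,935.58439
Cedarvale County: $1,164,031 × 0.00471 = $5,482.58601
Levies subtotal = $27,121.9223
After credit = $27,121.9223 − $2,310 = $24,811.9223
Total = $24,811.9223 + $964 = $25,775.9223

$25,775.92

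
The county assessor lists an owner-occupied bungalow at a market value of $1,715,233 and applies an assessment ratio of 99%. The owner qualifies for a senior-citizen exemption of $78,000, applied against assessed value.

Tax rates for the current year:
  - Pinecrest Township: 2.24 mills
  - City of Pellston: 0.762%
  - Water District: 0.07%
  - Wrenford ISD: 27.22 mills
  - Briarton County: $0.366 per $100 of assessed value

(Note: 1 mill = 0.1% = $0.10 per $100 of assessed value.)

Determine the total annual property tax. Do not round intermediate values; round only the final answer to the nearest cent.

Assessed value = $1,715,233 × 0.99 = $1,698,080.67
Taxable value = $1,698,080.67 − $78,000 = $1,620,080.67
Pinecrest Township: $1,620,080.67 × 0.00224 = $3,628.9807008
City of Pellston: $1,620,080.67 × 0.00762 = $12,345.0147054
Water District: $1,620,080.67 × 0.0007 = $1,134.056469
Wrenford ISD: $1,620,080.67 × 0.02722 = $44,098.5958374
Briarton County: $1,620,080.67 × 0.00366 = $5,929.4952522
Total = $67,136.1429648

$67,136.14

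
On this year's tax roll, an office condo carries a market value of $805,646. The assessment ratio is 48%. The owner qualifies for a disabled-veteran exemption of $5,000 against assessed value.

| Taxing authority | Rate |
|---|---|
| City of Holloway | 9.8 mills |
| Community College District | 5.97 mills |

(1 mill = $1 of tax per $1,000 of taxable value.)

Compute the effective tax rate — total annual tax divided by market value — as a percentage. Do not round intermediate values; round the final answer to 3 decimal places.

0.747%

Assessed value = $805,646 × 0.48 = $386,710.08
Taxable value = $386,710.08 − $5,000 = $381,710.08
City of Holloway: $381,710.08 × 0.0098 = $3,740.758784
Community College District: $381,710.08 × 0.00597 = $2,278.8091776
Total tax = $6,019.5679616
Effective rate = $6,019.5679616 ÷ $805,646 = 0.747% of market value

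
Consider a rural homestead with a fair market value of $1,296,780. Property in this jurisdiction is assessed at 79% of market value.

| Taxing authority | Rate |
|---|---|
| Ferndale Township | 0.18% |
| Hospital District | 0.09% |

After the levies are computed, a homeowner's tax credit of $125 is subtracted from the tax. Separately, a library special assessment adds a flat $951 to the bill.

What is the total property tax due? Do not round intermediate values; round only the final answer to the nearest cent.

Assessed value = $1,296,780 × 0.79 = $1,024,456.2
Ferndale Township: $1,024,456.2 × 0.0018 = $1,844.02116
Hospital District: $1,024,456.2 × 0.0009 = $922.01058
Levies subtotal = $2,766.03174
After credit = $2,766.03174 − $125 = $2,641.03174
Total = $2,641.03174 + $951 = $3,592.03174

$3,592.03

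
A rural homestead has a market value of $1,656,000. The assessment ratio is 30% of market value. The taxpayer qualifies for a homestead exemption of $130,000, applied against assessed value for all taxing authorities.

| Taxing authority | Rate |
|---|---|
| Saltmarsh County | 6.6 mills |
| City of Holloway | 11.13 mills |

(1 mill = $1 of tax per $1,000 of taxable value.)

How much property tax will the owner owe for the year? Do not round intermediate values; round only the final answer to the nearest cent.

$6,503.36

Assessed value = $1,656,000 × 0.3 = $496,800
Taxable value = $496,800 − $130,000 = $366,800
Saltmarsh County: $366,800 × 0.0066 = $2,420.88
City of Holloway: $366,800 × 0.01113 = $4,082.484
Total = $2,420.88 + $4,082.484 = $6,503.364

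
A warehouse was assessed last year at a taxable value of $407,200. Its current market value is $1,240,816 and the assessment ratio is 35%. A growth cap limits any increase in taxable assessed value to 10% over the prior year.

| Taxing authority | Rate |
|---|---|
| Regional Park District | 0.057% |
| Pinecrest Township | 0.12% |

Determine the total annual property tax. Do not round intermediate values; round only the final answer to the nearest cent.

Uncapped assessed value = $1,240,816 × 0.35 = $434,285.6
Cap limit = $407,200 × 1.1 = $447,920
Taxable assessed value = min($434,285.6, $447,920) = $434,285.6 (cap does not bind)
Regional Park District: $434,285.6 × 0.00057 = $247.542792
Pinecrest Township: $434,285.6 × 0.0012 = $521.14272
Total = $768.685512

$768.69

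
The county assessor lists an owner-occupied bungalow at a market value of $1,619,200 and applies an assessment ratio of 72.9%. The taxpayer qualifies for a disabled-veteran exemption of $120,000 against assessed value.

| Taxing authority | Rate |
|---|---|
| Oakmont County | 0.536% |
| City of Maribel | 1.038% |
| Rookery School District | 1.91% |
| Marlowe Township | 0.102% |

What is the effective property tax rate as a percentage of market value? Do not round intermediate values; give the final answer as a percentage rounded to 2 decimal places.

2.35%

Assessed value = $1,619,200 × 0.729 = $1,180,396.8
Taxable value = $1,180,396.8 − $120,000 = $1,060,396.8
Oakmont County: $1,060,396.8 × 0.00536 = $5,683.726848
City of Maribel: $1,060,396.8 × 0.01038 = $11,006.918784
Rookery School District: $1,060,396.8 × 0.0191 = $20,253.57888
Marlowe Township: $1,060,396.8 × 0.00102 = $1,081.604736
Total tax = $38,025.829248
Effective rate = $38,025.829248 ÷ $1,619,200 = 2.35% of market value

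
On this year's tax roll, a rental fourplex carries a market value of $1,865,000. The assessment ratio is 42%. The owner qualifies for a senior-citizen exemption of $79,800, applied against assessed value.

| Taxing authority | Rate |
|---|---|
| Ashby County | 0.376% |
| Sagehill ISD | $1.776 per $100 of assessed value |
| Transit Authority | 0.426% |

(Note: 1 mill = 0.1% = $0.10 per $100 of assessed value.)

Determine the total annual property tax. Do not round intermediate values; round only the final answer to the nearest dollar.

$18,136

Assessed value = $1,865,000 × 0.42 = $783,300
Taxable value = $783,300 − $79,800 = $703,500
Ashby County: $703,500 × 0.00376 = $2,645.16
Sagehill ISD: $703,500 × 0.01776 = $12,494.16
Transit Authority: $703,500 × 0.00426 = $2,996.91
Total = $18,136.23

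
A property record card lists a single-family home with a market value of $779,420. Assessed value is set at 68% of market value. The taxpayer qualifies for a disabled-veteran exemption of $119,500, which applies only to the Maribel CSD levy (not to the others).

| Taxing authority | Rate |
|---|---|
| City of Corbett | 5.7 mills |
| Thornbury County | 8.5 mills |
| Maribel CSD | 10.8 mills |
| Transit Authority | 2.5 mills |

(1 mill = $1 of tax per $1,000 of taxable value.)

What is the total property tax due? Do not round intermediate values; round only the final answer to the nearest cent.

$13,284.55

Assessed value = $779,420 × 0.68 = $530,005.6
City of Corbett: $530,005.6 × 0.0057 = $3,021.03192
Thornbury County: $530,005.6 × 0.0085 = $4,505.0476
Maribel CSD: ($530,005.6 − $119,500) × 0.0108 = $410,505.6 × 0.0108 = $4,433.46048
Transit Authority: $530,005.6 × 0.0025 = $1,325.014
Total = $13,284.554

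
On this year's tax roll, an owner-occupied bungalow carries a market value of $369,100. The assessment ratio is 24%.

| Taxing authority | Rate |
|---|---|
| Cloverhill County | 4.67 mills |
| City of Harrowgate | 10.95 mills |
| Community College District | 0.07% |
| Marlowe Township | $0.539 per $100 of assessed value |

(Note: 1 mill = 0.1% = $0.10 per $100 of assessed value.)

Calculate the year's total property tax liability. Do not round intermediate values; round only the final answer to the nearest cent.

$1,923.16

Assessed value = $369,100 × 0.24 = $88,584
Cloverhill County: $88,584 × 0.00467 = $413.68728
City of Harrowgate: $88,584 × 0.01095 = $969.9948
Community College District: $88,584 × 0.0007 = $62.0088
Marlowe Township: $88,584 × 0.00539 = $477.46776
Total = $1,923.15864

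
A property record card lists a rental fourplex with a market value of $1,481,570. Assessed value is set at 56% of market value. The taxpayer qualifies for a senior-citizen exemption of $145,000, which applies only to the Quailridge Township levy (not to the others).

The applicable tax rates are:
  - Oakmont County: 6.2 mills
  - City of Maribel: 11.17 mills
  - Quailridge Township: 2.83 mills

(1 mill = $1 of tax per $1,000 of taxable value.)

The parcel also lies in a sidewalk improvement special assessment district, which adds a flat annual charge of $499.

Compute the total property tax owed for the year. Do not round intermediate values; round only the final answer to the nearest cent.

Assessed value = $1,481,570 × 0.56 = $829,679.2
Oakmont County: $829,679.2 × 0.0062 = $5,144.01104
City of Maribel: $829,679.2 × 0.01117 = $9,267.516664
Quailridge Township: ($829,679.2 − $145,000) × 0.00283 = $684,679.2 × 0.00283 = $1,937.642136
Levies subtotal = $16,349.16984
Total = $16,349.16984 + $499 = $16,848.16984

$16,848.17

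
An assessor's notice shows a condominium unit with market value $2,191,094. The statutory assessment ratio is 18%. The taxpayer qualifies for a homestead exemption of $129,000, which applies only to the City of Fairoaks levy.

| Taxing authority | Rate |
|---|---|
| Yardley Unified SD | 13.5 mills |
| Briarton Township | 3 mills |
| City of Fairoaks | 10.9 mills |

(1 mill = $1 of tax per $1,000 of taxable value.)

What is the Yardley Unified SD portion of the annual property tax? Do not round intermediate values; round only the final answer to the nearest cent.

Assessed value = $2,191,094 × 0.18 = $394,396.92
Yardley Unified SD taxable value = $394,396.92 (exemption does not apply)
Yardley Unified SD levy = $394,396.92 × 0.0135 = $5,324.35842

$5,324.36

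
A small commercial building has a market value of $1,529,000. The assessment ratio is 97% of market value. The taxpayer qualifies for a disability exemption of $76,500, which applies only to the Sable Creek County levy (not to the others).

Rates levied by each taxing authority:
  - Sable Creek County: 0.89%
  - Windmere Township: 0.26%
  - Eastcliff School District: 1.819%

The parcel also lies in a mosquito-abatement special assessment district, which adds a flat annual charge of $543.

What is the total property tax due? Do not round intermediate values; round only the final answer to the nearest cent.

$43,896.28

Assessed value = $1,529,000 × 0.97 = $1,483,130
Sable Creek County: ($1,483,130 − $76,500) × 0.0089 = $1,406,630 × 0.0089 = $12,519.007
Windmere Township: $1,483,130 × 0.0026 = $3,856.138
Eastcliff School District: $1,483,130 × 0.01819 = $26,978.1347
Levies subtotal = $43,353.2797
Total = $43,353.2797 + $543 = $43,896.2797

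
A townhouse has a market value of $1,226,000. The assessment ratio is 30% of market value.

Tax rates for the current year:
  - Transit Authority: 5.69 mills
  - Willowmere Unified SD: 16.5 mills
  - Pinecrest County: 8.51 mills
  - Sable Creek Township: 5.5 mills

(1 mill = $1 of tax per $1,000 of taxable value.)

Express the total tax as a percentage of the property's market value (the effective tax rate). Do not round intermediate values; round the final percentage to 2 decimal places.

1.09%

Assessed value = $1,226,000 × 0.3 = $367,800
Transit Authority: $367,800 × 0.00569 = $2,092.782
Willowmere Unified SD: $367,800 × 0.0165 = $6,068.7
Pinecrest County: $367,800 × 0.00851 = $3,129.978
Sable Creek Township: $367,800 × 0.0055 = $2,022.9
Total tax = $13,314.36
Effective rate = $13,314.36 ÷ $1,226,000 = 1.09% of market value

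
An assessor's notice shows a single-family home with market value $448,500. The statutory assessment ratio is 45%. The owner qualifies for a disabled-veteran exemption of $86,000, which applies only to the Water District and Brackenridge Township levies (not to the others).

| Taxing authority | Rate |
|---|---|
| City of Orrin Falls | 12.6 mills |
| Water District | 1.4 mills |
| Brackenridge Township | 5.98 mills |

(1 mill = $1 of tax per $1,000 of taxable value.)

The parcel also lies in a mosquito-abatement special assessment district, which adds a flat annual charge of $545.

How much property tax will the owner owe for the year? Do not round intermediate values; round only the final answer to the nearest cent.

Assessed value = $448,500 × 0.45 = $201,825
City of Orrin Falls: $201,825 × 0.0126 = $2,542.995
Water District: ($201,825 − $86,000) × 0.0014 = $115,825 × 0.0014 = $162.155
Brackenridge Township: ($201,825 − $86,000) × 0.00598 = $115,825 × 0.00598 = $692.6335
Levies subtotal = $3,397.7835
Total = $3,397.7835 + $545 = $3,942.7835

$3,942.78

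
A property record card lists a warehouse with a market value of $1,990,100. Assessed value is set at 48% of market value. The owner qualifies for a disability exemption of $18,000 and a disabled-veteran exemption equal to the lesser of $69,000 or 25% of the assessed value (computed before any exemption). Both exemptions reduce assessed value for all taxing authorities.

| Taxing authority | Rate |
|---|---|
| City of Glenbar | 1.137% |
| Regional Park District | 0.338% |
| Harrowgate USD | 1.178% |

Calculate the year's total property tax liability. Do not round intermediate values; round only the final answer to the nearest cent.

$23,034.62

Assessed value = $1,990,100 × 0.48 = $955,248
Disabled-veteran exemption = min($69,000, 25% × $955,248) = min($69,000, $238,812) = $69,000 (dollar cap binds)
Taxable value = $955,248 − $18,000 − $69,000 = $868,248
City of Glenbar: $868,248 × 0.01137 = $9,871.97976
Regional Park District: $868,248 × 0.00338 = $2,934.67824
Harrowgate USD: $868,248 × 0.01178 = $10,227.96144
Total = $23,034.61944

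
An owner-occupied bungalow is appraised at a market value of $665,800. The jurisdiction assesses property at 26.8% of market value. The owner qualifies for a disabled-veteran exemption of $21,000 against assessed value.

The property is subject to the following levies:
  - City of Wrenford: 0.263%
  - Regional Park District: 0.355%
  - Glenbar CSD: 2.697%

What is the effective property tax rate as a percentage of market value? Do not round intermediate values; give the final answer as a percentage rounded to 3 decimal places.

Assessed value = $665,800 × 0.268 = $178,434.4
Taxable value = $178,434.4 − $21,000 = $157,434.4
City of Wrenford: $157,434.4 × 0.00263 = $414.052472
Regional Park District: $157,434.4 × 0.00355 = $558.89212
Glenbar CSD: $157,434.4 × 0.02697 = $4,246.005768
Total tax = $5,218.95036
Effective rate = $5,218.95036 ÷ $665,800 = 0.784% of market value

0.784%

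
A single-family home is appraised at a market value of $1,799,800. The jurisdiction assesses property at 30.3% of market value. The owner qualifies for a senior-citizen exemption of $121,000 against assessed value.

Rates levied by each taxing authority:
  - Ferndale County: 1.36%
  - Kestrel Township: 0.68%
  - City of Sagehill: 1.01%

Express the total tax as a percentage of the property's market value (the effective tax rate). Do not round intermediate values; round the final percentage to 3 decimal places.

0.719%

Assessed value = $1,799,800 × 0.303 = $545,339.4
Taxable value = $545,339.4 − $121,000 = $424,339.4
Ferndale County: $424,339.4 × 0.0136 = $5,771.01584
Kestrel Township: $424,339.4 × 0.0068 = $2,885.50792
City of Sagehill: $424,339.4 × 0.0101 = $4,285.82794
Total tax = $12,942.3517
Effective rate = $12,942.3517 ÷ $1,799,800 = 0.719% of market value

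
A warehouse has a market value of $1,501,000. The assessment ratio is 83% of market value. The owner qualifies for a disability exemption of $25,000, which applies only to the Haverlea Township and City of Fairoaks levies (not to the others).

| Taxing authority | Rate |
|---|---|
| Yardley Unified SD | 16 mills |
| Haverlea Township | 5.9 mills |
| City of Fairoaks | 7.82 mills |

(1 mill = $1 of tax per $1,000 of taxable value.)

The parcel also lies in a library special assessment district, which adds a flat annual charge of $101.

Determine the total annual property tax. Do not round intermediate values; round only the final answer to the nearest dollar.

$36,784

Assessed value = $1,501,000 × 0.83 = $1,245,830
Yardley Unified SD: $1,245,830 × 0.016 = $19,933.28
Haverlea Township: ($1,245,830 − $25,000) × 0.0059 = $1,220,830 × 0.0059 = $7,202.897
City of Fairoaks: ($1,245,830 − $25,000) × 0.00782 = $1,220,830 × 0.00782 = $9,546.8906
Levies subtotal = $36,683.0676
Total = $36,683.0676 + $101 = $36,784.0676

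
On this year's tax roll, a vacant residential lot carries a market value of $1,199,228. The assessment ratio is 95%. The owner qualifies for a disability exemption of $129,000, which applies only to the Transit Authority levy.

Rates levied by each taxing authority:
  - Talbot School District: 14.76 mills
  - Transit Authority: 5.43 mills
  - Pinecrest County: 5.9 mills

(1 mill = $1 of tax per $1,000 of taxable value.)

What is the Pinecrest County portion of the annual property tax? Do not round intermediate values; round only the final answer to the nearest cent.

Assessed value = $1,199,228 × 0.95 = $1,139,266.6
Pinecrest County taxable value = $1,139,266.6 (exemption does not apply)
Pinecrest County levy = $1,139,266.6 × 0.0059 = $6,721.67294

$6,721.67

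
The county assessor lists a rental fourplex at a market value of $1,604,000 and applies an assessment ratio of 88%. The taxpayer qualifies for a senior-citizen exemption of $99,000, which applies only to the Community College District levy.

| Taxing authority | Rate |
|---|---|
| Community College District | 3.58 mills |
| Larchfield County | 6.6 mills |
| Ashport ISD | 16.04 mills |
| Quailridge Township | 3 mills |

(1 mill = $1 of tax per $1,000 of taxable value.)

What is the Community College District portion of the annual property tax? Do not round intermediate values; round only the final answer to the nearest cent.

Assessed value = $1,604,000 × 0.88 = $1,411,520
Community College District taxable value = $1,411,520 − $99,000 = $1,312,520
Community College District levy = $1,312,520 × 0.00358 = $4,698.8216

$4,698.82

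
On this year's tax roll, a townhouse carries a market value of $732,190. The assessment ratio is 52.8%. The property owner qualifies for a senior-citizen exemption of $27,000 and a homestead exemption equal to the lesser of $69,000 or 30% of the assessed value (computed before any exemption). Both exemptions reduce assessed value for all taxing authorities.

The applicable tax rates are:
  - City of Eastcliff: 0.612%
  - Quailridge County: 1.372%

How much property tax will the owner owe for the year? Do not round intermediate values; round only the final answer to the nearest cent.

$5,765.43

Assessed value = $732,190 × 0.528 = $386,596.32
Homestead exemption = min($69,000, 30% × $386,596.32) = min($69,000, $115,978.896) = $69,000 (dollar cap binds)
Taxable value = $386,596.32 − $27,000 − $69,000 = $290,596.32
City of Eastcliff: $290,596.32 × 0.00612 = $1,778.4494784
Quailridge County: $290,596.32 × 0.01372 = $3,986.9815104
Total = $5,765.4309888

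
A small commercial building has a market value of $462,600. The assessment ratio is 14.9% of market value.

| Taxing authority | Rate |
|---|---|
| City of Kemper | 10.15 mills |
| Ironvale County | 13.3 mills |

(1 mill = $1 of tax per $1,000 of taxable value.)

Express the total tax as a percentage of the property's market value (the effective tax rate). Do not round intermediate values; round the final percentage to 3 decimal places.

Assessed value = $462,600 × 0.149 = $68,927.4
City of Kemper: $68,927.4 × 0.01015 = $699.61311
Ironvale County: $68,927.4 × 0.0133 = $916.73442
Total tax = $1,616.34753
Effective rate = $1,616.34753 ÷ $462,600 = 0.349% of market value

0.349%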